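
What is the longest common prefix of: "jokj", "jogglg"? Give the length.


Words: jokj, jogglg
  Position 0: all 'j' => match
  Position 1: all 'o' => match
  Position 2: ('k', 'g') => mismatch, stop
LCP = "jo" (length 2)

2


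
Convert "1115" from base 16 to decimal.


Input: "1115" in base 16
Positional expansion:
  Digit '1' (value 1) x 16^3 = 4096
  Digit '1' (value 1) x 16^2 = 256
  Digit '1' (value 1) x 16^1 = 16
  Digit '5' (value 5) x 16^0 = 5
Sum = 4373

4373


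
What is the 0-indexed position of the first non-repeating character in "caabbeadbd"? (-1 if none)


Input: caabbeadbd
Character frequencies:
  'a': 3
  'b': 3
  'c': 1
  'd': 2
  'e': 1
Scanning left to right for freq == 1:
  Position 0 ('c'): unique! => answer = 0

0


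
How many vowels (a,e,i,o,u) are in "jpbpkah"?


Input: jpbpkah
Checking each character:
  'j' at position 0: consonant
  'p' at position 1: consonant
  'b' at position 2: consonant
  'p' at position 3: consonant
  'k' at position 4: consonant
  'a' at position 5: vowel (running total: 1)
  'h' at position 6: consonant
Total vowels: 1

1


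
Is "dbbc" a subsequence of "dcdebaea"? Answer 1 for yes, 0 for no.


Check if "dbbc" is a subsequence of "dcdebaea"
Greedy scan:
  Position 0 ('d'): matches sub[0] = 'd'
  Position 1 ('c'): no match needed
  Position 2 ('d'): no match needed
  Position 3 ('e'): no match needed
  Position 4 ('b'): matches sub[1] = 'b'
  Position 5 ('a'): no match needed
  Position 6 ('e'): no match needed
  Position 7 ('a'): no match needed
Only matched 2/4 characters => not a subsequence

0


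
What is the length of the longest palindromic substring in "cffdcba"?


Input: "cffdcba"
Checking substrings for palindromes:
  [1:3] "ff" (len 2) => palindrome
Longest palindromic substring: "ff" with length 2

2


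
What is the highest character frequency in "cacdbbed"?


Input: cacdbbed
Character counts:
  'a': 1
  'b': 2
  'c': 2
  'd': 2
  'e': 1
Maximum frequency: 2

2


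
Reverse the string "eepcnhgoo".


Input: eepcnhgoo
Reading characters right to left:
  Position 8: 'o'
  Position 7: 'o'
  Position 6: 'g'
  Position 5: 'h'
  Position 4: 'n'
  Position 3: 'c'
  Position 2: 'p'
  Position 1: 'e'
  Position 0: 'e'
Reversed: ooghncpee

ooghncpee


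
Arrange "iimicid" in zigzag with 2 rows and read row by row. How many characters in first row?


Zigzag "iimicid" into 2 rows:
Placing characters:
  'i' => row 0
  'i' => row 1
  'm' => row 0
  'i' => row 1
  'c' => row 0
  'i' => row 1
  'd' => row 0
Rows:
  Row 0: "imcd"
  Row 1: "iii"
First row length: 4

4


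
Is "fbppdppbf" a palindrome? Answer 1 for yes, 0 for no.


Input: fbppdppbf
Reversed: fbppdppbf
  Compare pos 0 ('f') with pos 8 ('f'): match
  Compare pos 1 ('b') with pos 7 ('b'): match
  Compare pos 2 ('p') with pos 6 ('p'): match
  Compare pos 3 ('p') with pos 5 ('p'): match
Result: palindrome

1


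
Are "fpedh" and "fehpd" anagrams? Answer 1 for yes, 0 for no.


Strings: "fpedh", "fehpd"
Sorted first:  defhp
Sorted second: defhp
Sorted forms match => anagrams

1


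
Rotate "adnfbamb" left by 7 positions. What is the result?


Input: "adnfbamb", rotate left by 7
First 7 characters: "adnfbam"
Remaining characters: "b"
Concatenate remaining + first: "b" + "adnfbam" = "badnfbam"

badnfbam


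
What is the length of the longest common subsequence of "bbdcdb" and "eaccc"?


LCS of "bbdcdb" and "eaccc"
DP table:
           e    a    c    c    c
      0    0    0    0    0    0
  b   0    0    0    0    0    0
  b   0    0    0    0    0    0
  d   0    0    0    0    0    0
  c   0    0    0    1    1    1
  d   0    0    0    1    1    1
  b   0    0    0    1    1    1
LCS length = dp[6][5] = 1

1


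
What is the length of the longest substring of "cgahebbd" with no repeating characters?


Input: "cgahebbd"
Sliding window (track last position of each char):
  Position 0 ('c'): window [0,0] length 1 -- new best
  Position 1 ('g'): window [0,1] length 2 -- new best
  Position 2 ('a'): window [0,2] length 3 -- new best
  Position 3 ('h'): window [0,3] length 4 -- new best
  Position 4 ('e'): window [0,4] length 5 -- new best
  Position 5 ('b'): window [0,5] length 6 -- new best
  Position 6 ('b'): repeat (last at 5), move window start to 6
  Position 6 ('b'): window [6,6] length 1
  Position 7 ('d'): window [6,7] length 2
Longest substring with no repeats: "cgaheb" with length 6

6


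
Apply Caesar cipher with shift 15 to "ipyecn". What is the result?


Caesar cipher: shift "ipyecn" by 15
  'i' (pos 8) + 15 = pos 23 = 'x'
  'p' (pos 15) + 15 = pos 4 = 'e'
  'y' (pos 24) + 15 = pos 13 = 'n'
  'e' (pos 4) + 15 = pos 19 = 't'
  'c' (pos 2) + 15 = pos 17 = 'r'
  'n' (pos 13) + 15 = pos 2 = 'c'
Result: xentrc

xentrc


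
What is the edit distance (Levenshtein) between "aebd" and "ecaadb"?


Computing edit distance: "aebd" -> "ecaadb"
DP table:
           e    c    a    a    d    b
      0    1    2    3    4    5    6
  a   1    1    2    2    3    4    5
  e   2    1    2    3    3    4    5
  b   3    2    2    3    4    4    4
  d   4    3    3    3    4    4    5
Edit distance = dp[4][6] = 5

5


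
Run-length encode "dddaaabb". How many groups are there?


Input: dddaaabb
Scanning for consecutive runs:
  Group 1: 'd' x 3 (positions 0-2)
  Group 2: 'a' x 3 (positions 3-5)
  Group 3: 'b' x 2 (positions 6-7)
Total groups: 3

3


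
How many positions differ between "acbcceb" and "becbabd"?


Comparing "acbcceb" and "becbabd" position by position:
  Position 0: 'a' vs 'b' => DIFFER
  Position 1: 'c' vs 'e' => DIFFER
  Position 2: 'b' vs 'c' => DIFFER
  Position 3: 'c' vs 'b' => DIFFER
  Position 4: 'c' vs 'a' => DIFFER
  Position 5: 'e' vs 'b' => DIFFER
  Position 6: 'b' vs 'd' => DIFFER
Positions that differ: 7

7


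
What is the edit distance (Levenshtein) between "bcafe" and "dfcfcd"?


Computing edit distance: "bcafe" -> "dfcfcd"
DP table:
           d    f    c    f    c    d
      0    1    2    3    4    5    6
  b   1    1    2    3    4    5    6
  c   2    2    2    2    3    4    5
  a   3    3    3    3    3    4    5
  f   4    4    3    4    3    4    5
  e   5    5    4    4    4    4    5
Edit distance = dp[5][6] = 5

5


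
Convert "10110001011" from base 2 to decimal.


Input: "10110001011" in base 2
Positional expansion:
  Digit '1' (value 1) x 2^10 = 1024
  Digit '0' (value 0) x 2^9 = 0
  Digit '1' (value 1) x 2^8 = 256
  Digit '1' (value 1) x 2^7 = 128
  Digit '0' (value 0) x 2^6 = 0
  Digit '0' (value 0) x 2^5 = 0
  Digit '0' (value 0) x 2^4 = 0
  Digit '1' (value 1) x 2^3 = 8
  Digit '0' (value 0) x 2^2 = 0
  Digit '1' (value 1) x 2^1 = 2
  Digit '1' (value 1) x 2^0 = 1
Sum = 1419

1419


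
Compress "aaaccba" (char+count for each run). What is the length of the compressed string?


Input: aaaccba
Runs:
  'a' x 3 => "a3"
  'c' x 2 => "c2"
  'b' x 1 => "b1"
  'a' x 1 => "a1"
Compressed: "a3c2b1a1"
Compressed length: 8

8


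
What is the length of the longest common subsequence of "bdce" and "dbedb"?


LCS of "bdce" and "dbedb"
DP table:
           d    b    e    d    b
      0    0    0    0    0    0
  b   0    0    1    1    1    1
  d   0    1    1    1    2    2
  c   0    1    1    1    2    2
  e   0    1    1    2    2    2
LCS length = dp[4][5] = 2

2


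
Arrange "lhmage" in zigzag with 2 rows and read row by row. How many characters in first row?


Zigzag "lhmage" into 2 rows:
Placing characters:
  'l' => row 0
  'h' => row 1
  'm' => row 0
  'a' => row 1
  'g' => row 0
  'e' => row 1
Rows:
  Row 0: "lmg"
  Row 1: "hae"
First row length: 3

3


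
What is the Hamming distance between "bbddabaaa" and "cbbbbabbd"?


Comparing "bbddabaaa" and "cbbbbabbd" position by position:
  Position 0: 'b' vs 'c' => differ
  Position 1: 'b' vs 'b' => same
  Position 2: 'd' vs 'b' => differ
  Position 3: 'd' vs 'b' => differ
  Position 4: 'a' vs 'b' => differ
  Position 5: 'b' vs 'a' => differ
  Position 6: 'a' vs 'b' => differ
  Position 7: 'a' vs 'b' => differ
  Position 8: 'a' vs 'd' => differ
Total differences (Hamming distance): 8

8


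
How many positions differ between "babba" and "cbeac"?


Comparing "babba" and "cbeac" position by position:
  Position 0: 'b' vs 'c' => DIFFER
  Position 1: 'a' vs 'b' => DIFFER
  Position 2: 'b' vs 'e' => DIFFER
  Position 3: 'b' vs 'a' => DIFFER
  Position 4: 'a' vs 'c' => DIFFER
Positions that differ: 5

5


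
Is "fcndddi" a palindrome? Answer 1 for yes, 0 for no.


Input: fcndddi
Reversed: idddncf
  Compare pos 0 ('f') with pos 6 ('i'): MISMATCH
  Compare pos 1 ('c') with pos 5 ('d'): MISMATCH
  Compare pos 2 ('n') with pos 4 ('d'): MISMATCH
Result: not a palindrome

0


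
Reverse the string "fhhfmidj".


Input: fhhfmidj
Reading characters right to left:
  Position 7: 'j'
  Position 6: 'd'
  Position 5: 'i'
  Position 4: 'm'
  Position 3: 'f'
  Position 2: 'h'
  Position 1: 'h'
  Position 0: 'f'
Reversed: jdimfhhf

jdimfhhf


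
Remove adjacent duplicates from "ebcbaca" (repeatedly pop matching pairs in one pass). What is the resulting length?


Input: ebcbaca
Stack-based adjacent duplicate removal:
  Read 'e': push. Stack: e
  Read 'b': push. Stack: eb
  Read 'c': push. Stack: ebc
  Read 'b': push. Stack: ebcb
  Read 'a': push. Stack: ebcba
  Read 'c': push. Stack: ebcbac
  Read 'a': push. Stack: ebcbaca
Final stack: "ebcbaca" (length 7)

7


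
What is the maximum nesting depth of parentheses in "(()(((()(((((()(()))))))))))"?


Input: "(()(((()(((((()(()))))))))))"
Tracking depth:
  Position 0 '(': depth becomes 1
  Position 1 '(': depth becomes 2
  Position 2 ')': depth becomes 1
  Position 3 '(': depth becomes 2
  Position 4 '(': depth becomes 3
  Position 5 '(': depth becomes 4
  Position 6 '(': depth becomes 5
  Position 7 ')': depth becomes 4
  Position 8 '(': depth becomes 5
  Position 9 '(': depth becomes 6
  Position 10 '(': depth becomes 7
  Position 11 '(': depth becomes 8
  Position 12 '(': depth becomes 9
  Position 13 '(': depth becomes 10
  Position 14 ')': depth becomes 9
  Position 15 '(': depth becomes 10
  Position 16 '(': depth becomes 11
  Position 17 ')': depth becomes 10
  Position 18 ')': depth becomes 9
  Position 19 ')': depth becomes 8
  Position 20 ')': depth becomes 7
  Position 21 ')': depth becomes 6
  Position 22 ')': depth becomes 5
  Position 23 ')': depth becomes 4
  Position 24 ')': depth becomes 3
  Position 25 ')': depth becomes 2
  Position 26 ')': depth becomes 1
  Position 27 ')': depth becomes 0
Maximum depth reached: 11

11


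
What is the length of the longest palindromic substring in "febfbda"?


Input: "febfbda"
Checking substrings for palindromes:
  [2:5] "bfb" (len 3) => palindrome
Longest palindromic substring: "bfb" with length 3

3


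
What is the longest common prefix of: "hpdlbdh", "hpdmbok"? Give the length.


Words: hpdlbdh, hpdmbok
  Position 0: all 'h' => match
  Position 1: all 'p' => match
  Position 2: all 'd' => match
  Position 3: ('l', 'm') => mismatch, stop
LCP = "hpd" (length 3)

3


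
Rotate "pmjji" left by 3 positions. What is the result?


Input: "pmjji", rotate left by 3
First 3 characters: "pmj"
Remaining characters: "ji"
Concatenate remaining + first: "ji" + "pmj" = "jipmj"

jipmj


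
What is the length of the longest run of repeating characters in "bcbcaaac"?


Input: "bcbcaaac"
Scanning for longest run:
  Position 1 ('c'): new char, reset run to 1
  Position 2 ('b'): new char, reset run to 1
  Position 3 ('c'): new char, reset run to 1
  Position 4 ('a'): new char, reset run to 1
  Position 5 ('a'): continues run of 'a', length=2
  Position 6 ('a'): continues run of 'a', length=3
  Position 7 ('c'): new char, reset run to 1
Longest run: 'a' with length 3

3


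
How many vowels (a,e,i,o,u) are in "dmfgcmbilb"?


Input: dmfgcmbilb
Checking each character:
  'd' at position 0: consonant
  'm' at position 1: consonant
  'f' at position 2: consonant
  'g' at position 3: consonant
  'c' at position 4: consonant
  'm' at position 5: consonant
  'b' at position 6: consonant
  'i' at position 7: vowel (running total: 1)
  'l' at position 8: consonant
  'b' at position 9: consonant
Total vowels: 1

1


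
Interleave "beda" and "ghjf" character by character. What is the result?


Interleaving "beda" and "ghjf":
  Position 0: 'b' from first, 'g' from second => "bg"
  Position 1: 'e' from first, 'h' from second => "eh"
  Position 2: 'd' from first, 'j' from second => "dj"
  Position 3: 'a' from first, 'f' from second => "af"
Result: bgehdjaf

bgehdjaf


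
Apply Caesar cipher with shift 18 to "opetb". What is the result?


Caesar cipher: shift "opetb" by 18
  'o' (pos 14) + 18 = pos 6 = 'g'
  'p' (pos 15) + 18 = pos 7 = 'h'
  'e' (pos 4) + 18 = pos 22 = 'w'
  't' (pos 19) + 18 = pos 11 = 'l'
  'b' (pos 1) + 18 = pos 19 = 't'
Result: ghwlt

ghwlt


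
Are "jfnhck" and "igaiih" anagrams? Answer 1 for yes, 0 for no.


Strings: "jfnhck", "igaiih"
Sorted first:  cfhjkn
Sorted second: aghiii
Differ at position 0: 'c' vs 'a' => not anagrams

0


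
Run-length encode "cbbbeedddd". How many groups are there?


Input: cbbbeedddd
Scanning for consecutive runs:
  Group 1: 'c' x 1 (positions 0-0)
  Group 2: 'b' x 3 (positions 1-3)
  Group 3: 'e' x 2 (positions 4-5)
  Group 4: 'd' x 4 (positions 6-9)
Total groups: 4

4


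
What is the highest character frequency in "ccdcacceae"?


Input: ccdcacceae
Character counts:
  'a': 2
  'c': 5
  'd': 1
  'e': 2
Maximum frequency: 5

5


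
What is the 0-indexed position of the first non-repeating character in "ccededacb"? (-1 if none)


Input: ccededacb
Character frequencies:
  'a': 1
  'b': 1
  'c': 3
  'd': 2
  'e': 2
Scanning left to right for freq == 1:
  Position 0 ('c'): freq=3, skip
  Position 1 ('c'): freq=3, skip
  Position 2 ('e'): freq=2, skip
  Position 3 ('d'): freq=2, skip
  Position 4 ('e'): freq=2, skip
  Position 5 ('d'): freq=2, skip
  Position 6 ('a'): unique! => answer = 6

6


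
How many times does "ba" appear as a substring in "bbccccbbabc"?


Searching for "ba" in "bbccccbbabc"
Scanning each position:
  Position 0: "bb" => no
  Position 1: "bc" => no
  Position 2: "cc" => no
  Position 3: "cc" => no
  Position 4: "cc" => no
  Position 5: "cb" => no
  Position 6: "bb" => no
  Position 7: "ba" => MATCH
  Position 8: "ab" => no
  Position 9: "bc" => no
Total occurrences: 1

1


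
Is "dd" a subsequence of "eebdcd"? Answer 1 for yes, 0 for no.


Check if "dd" is a subsequence of "eebdcd"
Greedy scan:
  Position 0 ('e'): no match needed
  Position 1 ('e'): no match needed
  Position 2 ('b'): no match needed
  Position 3 ('d'): matches sub[0] = 'd'
  Position 4 ('c'): no match needed
  Position 5 ('d'): matches sub[1] = 'd'
All 2 characters matched => is a subsequence

1


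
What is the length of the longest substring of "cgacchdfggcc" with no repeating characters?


Input: "cgacchdfggcc"
Sliding window (track last position of each char):
  Position 0 ('c'): window [0,0] length 1 -- new best
  Position 1 ('g'): window [0,1] length 2 -- new best
  Position 2 ('a'): window [0,2] length 3 -- new best
  Position 3 ('c'): repeat (last at 0), move window start to 1
  Position 3 ('c'): window [1,3] length 3
  Position 4 ('c'): repeat (last at 3), move window start to 4
  Position 4 ('c'): window [4,4] length 1
  Position 5 ('h'): window [4,5] length 2
  Position 6 ('d'): window [4,6] length 3
  Position 7 ('f'): window [4,7] length 4 -- new best
  Position 8 ('g'): window [4,8] length 5 -- new best
  Position 9 ('g'): repeat (last at 8), move window start to 9
  Position 9 ('g'): window [9,9] length 1
  Position 10 ('c'): window [9,10] length 2
  Position 11 ('c'): repeat (last at 10), move window start to 11
  Position 11 ('c'): window [11,11] length 1
Longest substring with no repeats: "chdfg" with length 5

5


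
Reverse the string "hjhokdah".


Input: hjhokdah
Reading characters right to left:
  Position 7: 'h'
  Position 6: 'a'
  Position 5: 'd'
  Position 4: 'k'
  Position 3: 'o'
  Position 2: 'h'
  Position 1: 'j'
  Position 0: 'h'
Reversed: hadkohjh

hadkohjh


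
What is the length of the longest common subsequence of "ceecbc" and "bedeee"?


LCS of "ceecbc" and "bedeee"
DP table:
           b    e    d    e    e    e
      0    0    0    0    0    0    0
  c   0    0    0    0    0    0    0
  e   0    0    1    1    1    1    1
  e   0    0    1    1    2    2    2
  c   0    0    1    1    2    2    2
  b   0    1    1    1    2    2    2
  c   0    1    1    1    2    2    2
LCS length = dp[6][6] = 2

2


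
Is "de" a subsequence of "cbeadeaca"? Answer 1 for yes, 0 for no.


Check if "de" is a subsequence of "cbeadeaca"
Greedy scan:
  Position 0 ('c'): no match needed
  Position 1 ('b'): no match needed
  Position 2 ('e'): no match needed
  Position 3 ('a'): no match needed
  Position 4 ('d'): matches sub[0] = 'd'
  Position 5 ('e'): matches sub[1] = 'e'
  Position 6 ('a'): no match needed
  Position 7 ('c'): no match needed
  Position 8 ('a'): no match needed
All 2 characters matched => is a subsequence

1


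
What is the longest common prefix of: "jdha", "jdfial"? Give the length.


Words: jdha, jdfial
  Position 0: all 'j' => match
  Position 1: all 'd' => match
  Position 2: ('h', 'f') => mismatch, stop
LCP = "jd" (length 2)

2


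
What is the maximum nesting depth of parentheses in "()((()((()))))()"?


Input: "()((()((()))))()"
Tracking depth:
  Position 0 '(': depth becomes 1
  Position 1 ')': depth becomes 0
  Position 2 '(': depth becomes 1
  Position 3 '(': depth becomes 2
  Position 4 '(': depth becomes 3
  Position 5 ')': depth becomes 2
  Position 6 '(': depth becomes 3
  Position 7 '(': depth becomes 4
  Position 8 '(': depth becomes 5
  Position 9 ')': depth becomes 4
  Position 10 ')': depth becomes 3
  Position 11 ')': depth becomes 2
  Position 12 ')': depth becomes 1
  Position 13 ')': depth becomes 0
  Position 14 '(': depth becomes 1
  Position 15 ')': depth becomes 0
Maximum depth reached: 5

5


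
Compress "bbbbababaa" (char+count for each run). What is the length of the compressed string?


Input: bbbbababaa
Runs:
  'b' x 4 => "b4"
  'a' x 1 => "a1"
  'b' x 1 => "b1"
  'a' x 1 => "a1"
  'b' x 1 => "b1"
  'a' x 2 => "a2"
Compressed: "b4a1b1a1b1a2"
Compressed length: 12

12


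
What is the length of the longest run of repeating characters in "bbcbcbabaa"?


Input: "bbcbcbabaa"
Scanning for longest run:
  Position 1 ('b'): continues run of 'b', length=2
  Position 2 ('c'): new char, reset run to 1
  Position 3 ('b'): new char, reset run to 1
  Position 4 ('c'): new char, reset run to 1
  Position 5 ('b'): new char, reset run to 1
  Position 6 ('a'): new char, reset run to 1
  Position 7 ('b'): new char, reset run to 1
  Position 8 ('a'): new char, reset run to 1
  Position 9 ('a'): continues run of 'a', length=2
Longest run: 'b' with length 2

2


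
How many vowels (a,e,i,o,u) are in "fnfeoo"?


Input: fnfeoo
Checking each character:
  'f' at position 0: consonant
  'n' at position 1: consonant
  'f' at position 2: consonant
  'e' at position 3: vowel (running total: 1)
  'o' at position 4: vowel (running total: 2)
  'o' at position 5: vowel (running total: 3)
Total vowels: 3

3


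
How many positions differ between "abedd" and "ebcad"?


Comparing "abedd" and "ebcad" position by position:
  Position 0: 'a' vs 'e' => DIFFER
  Position 1: 'b' vs 'b' => same
  Position 2: 'e' vs 'c' => DIFFER
  Position 3: 'd' vs 'a' => DIFFER
  Position 4: 'd' vs 'd' => same
Positions that differ: 3

3


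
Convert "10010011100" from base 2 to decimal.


Input: "10010011100" in base 2
Positional expansion:
  Digit '1' (value 1) x 2^10 = 1024
  Digit '0' (value 0) x 2^9 = 0
  Digit '0' (value 0) x 2^8 = 0
  Digit '1' (value 1) x 2^7 = 128
  Digit '0' (value 0) x 2^6 = 0
  Digit '0' (value 0) x 2^5 = 0
  Digit '1' (value 1) x 2^4 = 16
  Digit '1' (value 1) x 2^3 = 8
  Digit '1' (value 1) x 2^2 = 4
  Digit '0' (value 0) x 2^1 = 0
  Digit '0' (value 0) x 2^0 = 0
Sum = 1180

1180


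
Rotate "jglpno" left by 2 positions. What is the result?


Input: "jglpno", rotate left by 2
First 2 characters: "jg"
Remaining characters: "lpno"
Concatenate remaining + first: "lpno" + "jg" = "lpnojg"

lpnojg


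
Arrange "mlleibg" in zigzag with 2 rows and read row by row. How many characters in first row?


Zigzag "mlleibg" into 2 rows:
Placing characters:
  'm' => row 0
  'l' => row 1
  'l' => row 0
  'e' => row 1
  'i' => row 0
  'b' => row 1
  'g' => row 0
Rows:
  Row 0: "mlig"
  Row 1: "leb"
First row length: 4

4


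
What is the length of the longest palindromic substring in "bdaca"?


Input: "bdaca"
Checking substrings for palindromes:
  [2:5] "aca" (len 3) => palindrome
Longest palindromic substring: "aca" with length 3

3


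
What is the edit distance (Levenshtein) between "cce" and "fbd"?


Computing edit distance: "cce" -> "fbd"
DP table:
           f    b    d
      0    1    2    3
  c   1    1    2    3
  c   2    2    2    3
  e   3    3    3    3
Edit distance = dp[3][3] = 3

3


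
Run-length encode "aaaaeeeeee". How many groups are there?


Input: aaaaeeeeee
Scanning for consecutive runs:
  Group 1: 'a' x 4 (positions 0-3)
  Group 2: 'e' x 6 (positions 4-9)
Total groups: 2

2


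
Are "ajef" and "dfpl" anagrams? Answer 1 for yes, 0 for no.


Strings: "ajef", "dfpl"
Sorted first:  aefj
Sorted second: dflp
Differ at position 0: 'a' vs 'd' => not anagrams

0


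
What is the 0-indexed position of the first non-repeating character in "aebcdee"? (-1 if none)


Input: aebcdee
Character frequencies:
  'a': 1
  'b': 1
  'c': 1
  'd': 1
  'e': 3
Scanning left to right for freq == 1:
  Position 0 ('a'): unique! => answer = 0

0


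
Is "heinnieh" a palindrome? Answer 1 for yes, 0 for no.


Input: heinnieh
Reversed: heinnieh
  Compare pos 0 ('h') with pos 7 ('h'): match
  Compare pos 1 ('e') with pos 6 ('e'): match
  Compare pos 2 ('i') with pos 5 ('i'): match
  Compare pos 3 ('n') with pos 4 ('n'): match
Result: palindrome

1


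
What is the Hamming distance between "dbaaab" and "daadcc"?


Comparing "dbaaab" and "daadcc" position by position:
  Position 0: 'd' vs 'd' => same
  Position 1: 'b' vs 'a' => differ
  Position 2: 'a' vs 'a' => same
  Position 3: 'a' vs 'd' => differ
  Position 4: 'a' vs 'c' => differ
  Position 5: 'b' vs 'c' => differ
Total differences (Hamming distance): 4

4


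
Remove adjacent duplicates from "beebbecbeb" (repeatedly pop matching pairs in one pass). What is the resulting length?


Input: beebbecbeb
Stack-based adjacent duplicate removal:
  Read 'b': push. Stack: b
  Read 'e': push. Stack: be
  Read 'e': matches stack top 'e' => pop. Stack: b
  Read 'b': matches stack top 'b' => pop. Stack: (empty)
  Read 'b': push. Stack: b
  Read 'e': push. Stack: be
  Read 'c': push. Stack: bec
  Read 'b': push. Stack: becb
  Read 'e': push. Stack: becbe
  Read 'b': push. Stack: becbeb
Final stack: "becbeb" (length 6)

6


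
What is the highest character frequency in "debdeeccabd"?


Input: debdeeccabd
Character counts:
  'a': 1
  'b': 2
  'c': 2
  'd': 3
  'e': 3
Maximum frequency: 3

3


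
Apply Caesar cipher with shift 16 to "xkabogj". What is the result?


Caesar cipher: shift "xkabogj" by 16
  'x' (pos 23) + 16 = pos 13 = 'n'
  'k' (pos 10) + 16 = pos 0 = 'a'
  'a' (pos 0) + 16 = pos 16 = 'q'
  'b' (pos 1) + 16 = pos 17 = 'r'
  'o' (pos 14) + 16 = pos 4 = 'e'
  'g' (pos 6) + 16 = pos 22 = 'w'
  'j' (pos 9) + 16 = pos 25 = 'z'
Result: naqrewz

naqrewz


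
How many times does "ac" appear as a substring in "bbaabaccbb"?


Searching for "ac" in "bbaabaccbb"
Scanning each position:
  Position 0: "bb" => no
  Position 1: "ba" => no
  Position 2: "aa" => no
  Position 3: "ab" => no
  Position 4: "ba" => no
  Position 5: "ac" => MATCH
  Position 6: "cc" => no
  Position 7: "cb" => no
  Position 8: "bb" => no
Total occurrences: 1

1


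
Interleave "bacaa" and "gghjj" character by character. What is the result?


Interleaving "bacaa" and "gghjj":
  Position 0: 'b' from first, 'g' from second => "bg"
  Position 1: 'a' from first, 'g' from second => "ag"
  Position 2: 'c' from first, 'h' from second => "ch"
  Position 3: 'a' from first, 'j' from second => "aj"
  Position 4: 'a' from first, 'j' from second => "aj"
Result: bgagchajaj

bgagchajaj


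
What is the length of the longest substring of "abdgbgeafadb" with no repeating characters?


Input: "abdgbgeafadb"
Sliding window (track last position of each char):
  Position 0 ('a'): window [0,0] length 1 -- new best
  Position 1 ('b'): window [0,1] length 2 -- new best
  Position 2 ('d'): window [0,2] length 3 -- new best
  Position 3 ('g'): window [0,3] length 4 -- new best
  Position 4 ('b'): repeat (last at 1), move window start to 2
  Position 4 ('b'): window [2,4] length 3
  Position 5 ('g'): repeat (last at 3), move window start to 4
  Position 5 ('g'): window [4,5] length 2
  Position 6 ('e'): window [4,6] length 3
  Position 7 ('a'): window [4,7] length 4
  Position 8 ('f'): window [4,8] length 5 -- new best
  Position 9 ('a'): repeat (last at 7), move window start to 8
  Position 9 ('a'): window [8,9] length 2
  Position 10 ('d'): window [8,10] length 3
  Position 11 ('b'): window [8,11] length 4
Longest substring with no repeats: "bgeaf" with length 5

5


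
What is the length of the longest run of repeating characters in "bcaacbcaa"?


Input: "bcaacbcaa"
Scanning for longest run:
  Position 1 ('c'): new char, reset run to 1
  Position 2 ('a'): new char, reset run to 1
  Position 3 ('a'): continues run of 'a', length=2
  Position 4 ('c'): new char, reset run to 1
  Position 5 ('b'): new char, reset run to 1
  Position 6 ('c'): new char, reset run to 1
  Position 7 ('a'): new char, reset run to 1
  Position 8 ('a'): continues run of 'a', length=2
Longest run: 'a' with length 2

2


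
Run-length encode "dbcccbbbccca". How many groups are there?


Input: dbcccbbbccca
Scanning for consecutive runs:
  Group 1: 'd' x 1 (positions 0-0)
  Group 2: 'b' x 1 (positions 1-1)
  Group 3: 'c' x 3 (positions 2-4)
  Group 4: 'b' x 3 (positions 5-7)
  Group 5: 'c' x 3 (positions 8-10)
  Group 6: 'a' x 1 (positions 11-11)
Total groups: 6

6


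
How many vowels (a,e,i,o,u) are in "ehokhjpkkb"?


Input: ehokhjpkkb
Checking each character:
  'e' at position 0: vowel (running total: 1)
  'h' at position 1: consonant
  'o' at position 2: vowel (running total: 2)
  'k' at position 3: consonant
  'h' at position 4: consonant
  'j' at position 5: consonant
  'p' at position 6: consonant
  'k' at position 7: consonant
  'k' at position 8: consonant
  'b' at position 9: consonant
Total vowels: 2

2


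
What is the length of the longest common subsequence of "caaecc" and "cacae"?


LCS of "caaecc" and "cacae"
DP table:
           c    a    c    a    e
      0    0    0    0    0    0
  c   0    1    1    1    1    1
  a   0    1    2    2    2    2
  a   0    1    2    2    3    3
  e   0    1    2    2    3    4
  c   0    1    2    3    3    4
  c   0    1    2    3    3    4
LCS length = dp[6][5] = 4

4


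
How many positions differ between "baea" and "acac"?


Comparing "baea" and "acac" position by position:
  Position 0: 'b' vs 'a' => DIFFER
  Position 1: 'a' vs 'c' => DIFFER
  Position 2: 'e' vs 'a' => DIFFER
  Position 3: 'a' vs 'c' => DIFFER
Positions that differ: 4

4


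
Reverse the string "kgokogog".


Input: kgokogog
Reading characters right to left:
  Position 7: 'g'
  Position 6: 'o'
  Position 5: 'g'
  Position 4: 'o'
  Position 3: 'k'
  Position 2: 'o'
  Position 1: 'g'
  Position 0: 'k'
Reversed: gogokogk

gogokogk


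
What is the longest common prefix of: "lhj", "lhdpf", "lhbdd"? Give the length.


Words: lhj, lhdpf, lhbdd
  Position 0: all 'l' => match
  Position 1: all 'h' => match
  Position 2: ('j', 'd', 'b') => mismatch, stop
LCP = "lh" (length 2)

2


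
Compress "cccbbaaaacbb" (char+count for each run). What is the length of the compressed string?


Input: cccbbaaaacbb
Runs:
  'c' x 3 => "c3"
  'b' x 2 => "b2"
  'a' x 4 => "a4"
  'c' x 1 => "c1"
  'b' x 2 => "b2"
Compressed: "c3b2a4c1b2"
Compressed length: 10

10


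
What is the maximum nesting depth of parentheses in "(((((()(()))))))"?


Input: "(((((()(()))))))"
Tracking depth:
  Position 0 '(': depth becomes 1
  Position 1 '(': depth becomes 2
  Position 2 '(': depth becomes 3
  Position 3 '(': depth becomes 4
  Position 4 '(': depth becomes 5
  Position 5 '(': depth becomes 6
  Position 6 ')': depth becomes 5
  Position 7 '(': depth becomes 6
  Position 8 '(': depth becomes 7
  Position 9 ')': depth becomes 6
  Position 10 ')': depth becomes 5
  Position 11 ')': depth becomes 4
  Position 12 ')': depth becomes 3
  Position 13 ')': depth becomes 2
  Position 14 ')': depth becomes 1
  Position 15 ')': depth becomes 0
Maximum depth reached: 7

7


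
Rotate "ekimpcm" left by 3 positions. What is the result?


Input: "ekimpcm", rotate left by 3
First 3 characters: "eki"
Remaining characters: "mpcm"
Concatenate remaining + first: "mpcm" + "eki" = "mpcmeki"

mpcmeki


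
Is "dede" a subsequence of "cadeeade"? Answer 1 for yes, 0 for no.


Check if "dede" is a subsequence of "cadeeade"
Greedy scan:
  Position 0 ('c'): no match needed
  Position 1 ('a'): no match needed
  Position 2 ('d'): matches sub[0] = 'd'
  Position 3 ('e'): matches sub[1] = 'e'
  Position 4 ('e'): no match needed
  Position 5 ('a'): no match needed
  Position 6 ('d'): matches sub[2] = 'd'
  Position 7 ('e'): matches sub[3] = 'e'
All 4 characters matched => is a subsequence

1


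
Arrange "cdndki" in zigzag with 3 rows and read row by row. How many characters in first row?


Zigzag "cdndki" into 3 rows:
Placing characters:
  'c' => row 0
  'd' => row 1
  'n' => row 2
  'd' => row 1
  'k' => row 0
  'i' => row 1
Rows:
  Row 0: "ck"
  Row 1: "ddi"
  Row 2: "n"
First row length: 2

2


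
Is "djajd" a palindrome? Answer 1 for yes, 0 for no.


Input: djajd
Reversed: djajd
  Compare pos 0 ('d') with pos 4 ('d'): match
  Compare pos 1 ('j') with pos 3 ('j'): match
Result: palindrome

1


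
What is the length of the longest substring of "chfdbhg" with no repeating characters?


Input: "chfdbhg"
Sliding window (track last position of each char):
  Position 0 ('c'): window [0,0] length 1 -- new best
  Position 1 ('h'): window [0,1] length 2 -- new best
  Position 2 ('f'): window [0,2] length 3 -- new best
  Position 3 ('d'): window [0,3] length 4 -- new best
  Position 4 ('b'): window [0,4] length 5 -- new best
  Position 5 ('h'): repeat (last at 1), move window start to 2
  Position 5 ('h'): window [2,5] length 4
  Position 6 ('g'): window [2,6] length 5
Longest substring with no repeats: "chfdb" with length 5

5


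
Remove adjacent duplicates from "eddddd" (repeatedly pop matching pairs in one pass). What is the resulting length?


Input: eddddd
Stack-based adjacent duplicate removal:
  Read 'e': push. Stack: e
  Read 'd': push. Stack: ed
  Read 'd': matches stack top 'd' => pop. Stack: e
  Read 'd': push. Stack: ed
  Read 'd': matches stack top 'd' => pop. Stack: e
  Read 'd': push. Stack: ed
Final stack: "ed" (length 2)

2


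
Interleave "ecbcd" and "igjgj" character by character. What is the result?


Interleaving "ecbcd" and "igjgj":
  Position 0: 'e' from first, 'i' from second => "ei"
  Position 1: 'c' from first, 'g' from second => "cg"
  Position 2: 'b' from first, 'j' from second => "bj"
  Position 3: 'c' from first, 'g' from second => "cg"
  Position 4: 'd' from first, 'j' from second => "dj"
Result: eicgbjcgdj

eicgbjcgdj


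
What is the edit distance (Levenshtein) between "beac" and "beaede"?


Computing edit distance: "beac" -> "beaede"
DP table:
           b    e    a    e    d    e
      0    1    2    3    4    5    6
  b   1    0    1    2    3    4    5
  e   2    1    0    1    2    3    4
  a   3    2    1    0    1    2    3
  c   4    3    2    1    1    2    3
Edit distance = dp[4][6] = 3

3


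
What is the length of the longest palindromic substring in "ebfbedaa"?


Input: "ebfbedaa"
Checking substrings for palindromes:
  [0:5] "ebfbe" (len 5) => palindrome
  [1:4] "bfb" (len 3) => palindrome
  [6:8] "aa" (len 2) => palindrome
Longest palindromic substring: "ebfbe" with length 5

5


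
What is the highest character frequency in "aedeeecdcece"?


Input: aedeeecdcece
Character counts:
  'a': 1
  'c': 3
  'd': 2
  'e': 6
Maximum frequency: 6

6


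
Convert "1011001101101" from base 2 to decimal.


Input: "1011001101101" in base 2
Positional expansion:
  Digit '1' (value 1) x 2^12 = 4096
  Digit '0' (value 0) x 2^11 = 0
  Digit '1' (value 1) x 2^10 = 1024
  Digit '1' (value 1) x 2^9 = 512
  Digit '0' (value 0) x 2^8 = 0
  Digit '0' (value 0) x 2^7 = 0
  Digit '1' (value 1) x 2^6 = 64
  Digit '1' (value 1) x 2^5 = 32
  Digit '0' (value 0) x 2^4 = 0
  Digit '1' (value 1) x 2^3 = 8
  Digit '1' (value 1) x 2^2 = 4
  Digit '0' (value 0) x 2^1 = 0
  Digit '1' (value 1) x 2^0 = 1
Sum = 5741

5741


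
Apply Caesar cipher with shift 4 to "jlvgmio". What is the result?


Caesar cipher: shift "jlvgmio" by 4
  'j' (pos 9) + 4 = pos 13 = 'n'
  'l' (pos 11) + 4 = pos 15 = 'p'
  'v' (pos 21) + 4 = pos 25 = 'z'
  'g' (pos 6) + 4 = pos 10 = 'k'
  'm' (pos 12) + 4 = pos 16 = 'q'
  'i' (pos 8) + 4 = pos 12 = 'm'
  'o' (pos 14) + 4 = pos 18 = 's'
Result: npzkqms

npzkqms


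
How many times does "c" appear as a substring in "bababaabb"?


Searching for "c" in "bababaabb"
Scanning each position:
  Position 0: "b" => no
  Position 1: "a" => no
  Position 2: "b" => no
  Position 3: "a" => no
  Position 4: "b" => no
  Position 5: "a" => no
  Position 6: "a" => no
  Position 7: "b" => no
  Position 8: "b" => no
Total occurrences: 0

0


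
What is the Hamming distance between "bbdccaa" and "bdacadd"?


Comparing "bbdccaa" and "bdacadd" position by position:
  Position 0: 'b' vs 'b' => same
  Position 1: 'b' vs 'd' => differ
  Position 2: 'd' vs 'a' => differ
  Position 3: 'c' vs 'c' => same
  Position 4: 'c' vs 'a' => differ
  Position 5: 'a' vs 'd' => differ
  Position 6: 'a' vs 'd' => differ
Total differences (Hamming distance): 5

5


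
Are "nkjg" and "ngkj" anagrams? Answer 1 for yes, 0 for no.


Strings: "nkjg", "ngkj"
Sorted first:  gjkn
Sorted second: gjkn
Sorted forms match => anagrams

1


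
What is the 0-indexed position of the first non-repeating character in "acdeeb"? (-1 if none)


Input: acdeeb
Character frequencies:
  'a': 1
  'b': 1
  'c': 1
  'd': 1
  'e': 2
Scanning left to right for freq == 1:
  Position 0 ('a'): unique! => answer = 0

0


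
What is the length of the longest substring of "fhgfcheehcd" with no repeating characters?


Input: "fhgfcheehcd"
Sliding window (track last position of each char):
  Position 0 ('f'): window [0,0] length 1 -- new best
  Position 1 ('h'): window [0,1] length 2 -- new best
  Position 2 ('g'): window [0,2] length 3 -- new best
  Position 3 ('f'): repeat (last at 0), move window start to 1
  Position 3 ('f'): window [1,3] length 3
  Position 4 ('c'): window [1,4] length 4 -- new best
  Position 5 ('h'): repeat (last at 1), move window start to 2
  Position 5 ('h'): window [2,5] length 4
  Position 6 ('e'): window [2,6] length 5 -- new best
  Position 7 ('e'): repeat (last at 6), move window start to 7
  Position 7 ('e'): window [7,7] length 1
  Position 8 ('h'): window [7,8] length 2
  Position 9 ('c'): window [7,9] length 3
  Position 10 ('d'): window [7,10] length 4
Longest substring with no repeats: "gfche" with length 5

5


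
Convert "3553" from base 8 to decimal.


Input: "3553" in base 8
Positional expansion:
  Digit '3' (value 3) x 8^3 = 1536
  Digit '5' (value 5) x 8^2 = 320
  Digit '5' (value 5) x 8^1 = 40
  Digit '3' (value 3) x 8^0 = 3
Sum = 1899

1899


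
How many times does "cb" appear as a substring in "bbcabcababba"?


Searching for "cb" in "bbcabcababba"
Scanning each position:
  Position 0: "bb" => no
  Position 1: "bc" => no
  Position 2: "ca" => no
  Position 3: "ab" => no
  Position 4: "bc" => no
  Position 5: "ca" => no
  Position 6: "ab" => no
  Position 7: "ba" => no
  Position 8: "ab" => no
  Position 9: "bb" => no
  Position 10: "ba" => no
Total occurrences: 0

0


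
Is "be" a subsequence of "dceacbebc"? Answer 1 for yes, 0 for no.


Check if "be" is a subsequence of "dceacbebc"
Greedy scan:
  Position 0 ('d'): no match needed
  Position 1 ('c'): no match needed
  Position 2 ('e'): no match needed
  Position 3 ('a'): no match needed
  Position 4 ('c'): no match needed
  Position 5 ('b'): matches sub[0] = 'b'
  Position 6 ('e'): matches sub[1] = 'e'
  Position 7 ('b'): no match needed
  Position 8 ('c'): no match needed
All 2 characters matched => is a subsequence

1


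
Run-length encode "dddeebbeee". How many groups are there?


Input: dddeebbeee
Scanning for consecutive runs:
  Group 1: 'd' x 3 (positions 0-2)
  Group 2: 'e' x 2 (positions 3-4)
  Group 3: 'b' x 2 (positions 5-6)
  Group 4: 'e' x 3 (positions 7-9)
Total groups: 4

4


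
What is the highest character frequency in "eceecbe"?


Input: eceecbe
Character counts:
  'b': 1
  'c': 2
  'e': 4
Maximum frequency: 4

4


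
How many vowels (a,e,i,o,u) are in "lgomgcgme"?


Input: lgomgcgme
Checking each character:
  'l' at position 0: consonant
  'g' at position 1: consonant
  'o' at position 2: vowel (running total: 1)
  'm' at position 3: consonant
  'g' at position 4: consonant
  'c' at position 5: consonant
  'g' at position 6: consonant
  'm' at position 7: consonant
  'e' at position 8: vowel (running total: 2)
Total vowels: 2

2


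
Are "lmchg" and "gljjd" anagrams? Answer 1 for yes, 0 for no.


Strings: "lmchg", "gljjd"
Sorted first:  cghlm
Sorted second: dgjjl
Differ at position 0: 'c' vs 'd' => not anagrams

0


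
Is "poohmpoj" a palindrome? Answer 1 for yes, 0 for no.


Input: poohmpoj
Reversed: jopmhoop
  Compare pos 0 ('p') with pos 7 ('j'): MISMATCH
  Compare pos 1 ('o') with pos 6 ('o'): match
  Compare pos 2 ('o') with pos 5 ('p'): MISMATCH
  Compare pos 3 ('h') with pos 4 ('m'): MISMATCH
Result: not a palindrome

0


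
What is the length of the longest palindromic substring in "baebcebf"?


Input: "baebcebf"
Checking substrings for palindromes:
  No multi-char palindromic substrings found
Longest palindromic substring: "b" with length 1

1


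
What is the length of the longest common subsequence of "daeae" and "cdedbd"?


LCS of "daeae" and "cdedbd"
DP table:
           c    d    e    d    b    d
      0    0    0    0    0    0    0
  d   0    0    1    1    1    1    1
  a   0    0    1    1    1    1    1
  e   0    0    1    2    2    2    2
  a   0    0    1    2    2    2    2
  e   0    0    1    2    2    2    2
LCS length = dp[5][6] = 2

2


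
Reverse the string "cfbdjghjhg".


Input: cfbdjghjhg
Reading characters right to left:
  Position 9: 'g'
  Position 8: 'h'
  Position 7: 'j'
  Position 6: 'h'
  Position 5: 'g'
  Position 4: 'j'
  Position 3: 'd'
  Position 2: 'b'
  Position 1: 'f'
  Position 0: 'c'
Reversed: ghjhgjdbfc

ghjhgjdbfc


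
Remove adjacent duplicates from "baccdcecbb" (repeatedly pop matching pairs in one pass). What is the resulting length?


Input: baccdcecbb
Stack-based adjacent duplicate removal:
  Read 'b': push. Stack: b
  Read 'a': push. Stack: ba
  Read 'c': push. Stack: bac
  Read 'c': matches stack top 'c' => pop. Stack: ba
  Read 'd': push. Stack: bad
  Read 'c': push. Stack: badc
  Read 'e': push. Stack: badce
  Read 'c': push. Stack: badcec
  Read 'b': push. Stack: badcecb
  Read 'b': matches stack top 'b' => pop. Stack: badcec
Final stack: "badcec" (length 6)

6


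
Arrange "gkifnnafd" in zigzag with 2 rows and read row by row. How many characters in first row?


Zigzag "gkifnnafd" into 2 rows:
Placing characters:
  'g' => row 0
  'k' => row 1
  'i' => row 0
  'f' => row 1
  'n' => row 0
  'n' => row 1
  'a' => row 0
  'f' => row 1
  'd' => row 0
Rows:
  Row 0: "ginad"
  Row 1: "kfnf"
First row length: 5

5
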